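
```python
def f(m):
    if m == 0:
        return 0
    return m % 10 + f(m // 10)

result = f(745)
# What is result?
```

Sum of digits of 745: 5 + 4 + 7 = 16

Answer: 16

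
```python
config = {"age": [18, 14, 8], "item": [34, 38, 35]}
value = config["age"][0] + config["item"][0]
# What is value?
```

Trace:
`config = {"age": [18, 14, 8], "item": [34, 38, 35]}` → config = {'age': [18, 14, 8], 'item': [34, 38, 35]}
`value = config["age"][0] + config["item"][0]` → value = 52
So value = 52

Answer: 52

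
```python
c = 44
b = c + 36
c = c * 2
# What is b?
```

Trace:
`c = 44` → c = 44
`b = c + 36` → b = 80
`c = c * 2` → c = 88
So b = 80

Answer: 80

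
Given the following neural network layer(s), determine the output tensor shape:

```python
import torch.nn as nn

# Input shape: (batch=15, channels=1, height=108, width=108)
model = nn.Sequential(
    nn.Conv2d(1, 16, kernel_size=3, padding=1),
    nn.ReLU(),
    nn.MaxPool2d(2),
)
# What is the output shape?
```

Input: (15, 1, 108, 108) -> after Conv2d: (15, 16, 108, 108) -> after ReLU: (15, 16, 108, 108) -> Output: (15, 16, 54, 54)

Answer: (15, 16, 54, 54)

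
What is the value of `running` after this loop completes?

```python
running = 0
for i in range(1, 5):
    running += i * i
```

Sum of squares 1² to 4² = 30
`running` takes the values: 0 → 1 → 5 → 14 → 30

Answer: 30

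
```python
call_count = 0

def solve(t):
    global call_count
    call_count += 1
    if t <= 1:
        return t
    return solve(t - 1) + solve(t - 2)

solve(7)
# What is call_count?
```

Calls(t) = 1 + Calls(t-1) + Calls(t-2); Calls(0)=Calls(1)=1. For t=7 this gives 41.

Answer: 41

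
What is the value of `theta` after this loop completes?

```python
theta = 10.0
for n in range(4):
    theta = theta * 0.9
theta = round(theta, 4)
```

Exponential decay: 10.0 * 0.9^4
`theta` takes the values: 10.0 → 9.0 → 8.1 → 7.29 → 6.561

Answer: 6.561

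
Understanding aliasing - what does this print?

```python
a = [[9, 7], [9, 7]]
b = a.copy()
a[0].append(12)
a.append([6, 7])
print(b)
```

Key concept: shallow copy with nested lists.
Step by step:
`a = [[9, 7], [9, 7]]` → a = [[9, 7], [9, 7]]
`b = a.copy()` → b = [[9, 7], [9, 7]]
`a[0].append(12)` → a = [[9, 7, 12], [9, 7]]; b = [[9, 7, 12], [9, 7]]
`a.append([6, 7])` → a = [[9, 7, 12], [9, 7], [6, 7]]
`print(b)` → prints [[9, 7, 12], [9, 7]]

Answer: [[9, 7, 12], [9, 7]]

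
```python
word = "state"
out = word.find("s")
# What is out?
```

Trace:
`word = "state"` → word = 'state'
`out = word.find("s")` → out = 0
So out = 0

Answer: 0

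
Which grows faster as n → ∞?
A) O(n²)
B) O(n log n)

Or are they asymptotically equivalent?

O(n²) vs O(n log n): Higher order terms dominate.

Answer: A) O(n²) grows faster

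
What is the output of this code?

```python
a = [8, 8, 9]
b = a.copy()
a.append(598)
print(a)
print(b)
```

Key concept: list.copy() creates independent copy.
Step by step:
`a = [8, 8, 9]` → a = [8, 8, 9]
`b = a.copy()` → b = [8, 8, 9]
`a.append(598)` → a = [8, 8, 9, 598]
`print(a)` → prints [8, 8, 9, 598]
`print(b)` → prints [8, 8, 9]

Answer:
[8, 8, 9, 598]
[8, 8, 9]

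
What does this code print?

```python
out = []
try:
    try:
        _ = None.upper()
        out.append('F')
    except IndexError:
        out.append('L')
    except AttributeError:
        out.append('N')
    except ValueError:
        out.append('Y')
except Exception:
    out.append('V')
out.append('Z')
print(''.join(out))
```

Execution trace: 'N' (inner except AttributeError) → 'Z' (after the try/except). Output: NZ

Answer: NZ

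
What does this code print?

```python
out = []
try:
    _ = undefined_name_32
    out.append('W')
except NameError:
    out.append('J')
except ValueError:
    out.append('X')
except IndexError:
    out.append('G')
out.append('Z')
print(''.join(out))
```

Execution trace: 'J' (except NameError) → 'Z' (after the try/except). Output: JZ

Answer: JZ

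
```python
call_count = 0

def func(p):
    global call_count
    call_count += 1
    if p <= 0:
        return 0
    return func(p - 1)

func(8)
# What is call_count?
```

Linear recursion stepping by 1: 9 calls from p=8 down to ≤0.

Answer: 9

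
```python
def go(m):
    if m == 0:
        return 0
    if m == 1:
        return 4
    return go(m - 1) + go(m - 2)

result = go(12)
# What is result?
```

Build up from base cases: go(0)=0, go(1)=4, go(2)=4, go(3)=8, go(4)=12, go(5)=20, go(6)=32, ..., go(12)=576

Answer: 576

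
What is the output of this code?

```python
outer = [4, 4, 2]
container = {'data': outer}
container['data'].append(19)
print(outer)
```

Key concept: dict holds reference to list.
Step by step:
`outer = [4, 4, 2]` → outer = [4, 4, 2]
`container = {'data': outer}` → container = {'data': [4, 4, 2]}
`container['data'].append(19)` → outer = [4, 4, 2, 19]; container = {'data': [4, 4, 2, 19]}
`print(outer)` → prints [4, 4, 2, 19]

Answer: [4, 4, 2, 19]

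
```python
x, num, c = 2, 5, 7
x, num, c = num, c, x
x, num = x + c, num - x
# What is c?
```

Trace:
`x, num, c = 2, 5, 7` → x = 2; num = 5; c = 7
`x, num, c = num, c, x` → x = 5; num = 7; c = 2
`x, num = x + c, num - x` → x = 7; num = 2
So c = 2

Answer: 2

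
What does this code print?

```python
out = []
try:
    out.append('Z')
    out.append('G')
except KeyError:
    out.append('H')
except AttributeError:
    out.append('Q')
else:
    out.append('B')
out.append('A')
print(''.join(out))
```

Execution trace: 'Z' (try body) → 'G' (try body, no exception) → 'B' (else) → 'A' (after the try/except). Output: ZGBA

Answer: ZGBA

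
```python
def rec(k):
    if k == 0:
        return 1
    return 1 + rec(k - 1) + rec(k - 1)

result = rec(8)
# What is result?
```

rec(k) = 1 + 2·rec(k-1), rec(0)=1. Closed form: (1+1)·2^8 - 1 = 511.

Answer: 511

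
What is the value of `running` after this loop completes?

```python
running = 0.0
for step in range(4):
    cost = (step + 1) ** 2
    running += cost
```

Sum of squared losses 1² + 2² + ... + 4²
`running` takes the values: 0.0 → 1.0 → 5.0 → 14.0 → 30.0

Answer: 30.0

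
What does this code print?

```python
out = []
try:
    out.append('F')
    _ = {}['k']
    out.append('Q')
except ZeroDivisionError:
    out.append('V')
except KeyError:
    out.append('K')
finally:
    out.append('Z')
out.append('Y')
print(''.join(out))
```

Execution trace: 'F' (try body) → 'K' (except KeyError) → 'Z' (finally) → 'Y' (after the try/except). Output: FKZY

Answer: FKZY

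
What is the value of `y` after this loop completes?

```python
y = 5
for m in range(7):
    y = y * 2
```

Multiply by 2, 7 times: 5 * 2^7 = 640
`y` takes the values: 5 → 10 → 20 → 40 → 80 → 160 → 320 → 640

Answer: 640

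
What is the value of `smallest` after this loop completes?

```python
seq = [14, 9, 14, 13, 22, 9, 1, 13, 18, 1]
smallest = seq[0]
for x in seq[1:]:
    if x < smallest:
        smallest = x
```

Minimum of [14, 9, 14, 13, 22, 9, 1, 13, 18, 1]
`smallest` takes the values: 14 → 9 → 1

Answer: 1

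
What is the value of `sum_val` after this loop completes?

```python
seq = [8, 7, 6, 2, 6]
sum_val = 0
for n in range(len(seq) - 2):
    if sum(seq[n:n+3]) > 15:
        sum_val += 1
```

Count windows with sum > 15
`sum_val` takes the values: 0 → 1

Answer: 1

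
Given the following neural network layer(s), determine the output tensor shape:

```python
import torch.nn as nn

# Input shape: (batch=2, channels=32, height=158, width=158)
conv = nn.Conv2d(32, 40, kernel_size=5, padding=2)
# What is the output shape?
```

Input: (2, 32, 158, 158) -> Output: (2, 40, 158, 158)

Answer: (2, 40, 158, 158)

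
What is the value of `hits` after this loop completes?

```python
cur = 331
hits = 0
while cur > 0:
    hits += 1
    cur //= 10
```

Count digits by repeated division by 10
`hits` takes the values: 0 → 1 → 2 → 3

Answer: 3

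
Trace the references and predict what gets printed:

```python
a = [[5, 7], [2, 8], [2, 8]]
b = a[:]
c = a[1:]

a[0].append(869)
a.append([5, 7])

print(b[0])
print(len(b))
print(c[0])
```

Key concept: slice with nested mutation.
Step by step:
`a = [[5, 7], [2, 8], [2, 8]]` → a = [[5, 7], [2, 8], [2, 8]]
`b = a[:]` → b = [[5, 7], [2, 8], [2, 8]]
`c = a[1:]` → c = [[2, 8], [2, 8]]
`a[0].append(869)` → a = [[5, 7, 869], [2, 8], [2, 8]]; b = [[5, 7, 869], [2, 8], [2, 8]]
`a.append([5, 7])` → a = [[5, 7, 869], [2, 8], [2, 8], [5, 7]]
`print(b[0])` → prints [5, 7, 869]
`print(len(b))` → prints 3
`print(c[0])` → prints [2, 8]

Answer:
[5, 7, 869]
3
[2, 8]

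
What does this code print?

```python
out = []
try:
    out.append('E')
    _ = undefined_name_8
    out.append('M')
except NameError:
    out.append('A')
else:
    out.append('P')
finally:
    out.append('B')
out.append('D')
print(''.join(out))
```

Execution trace: 'E' (try body) → 'A' (except NameError) → 'B' (finally) → 'D' (after the try/except). Output: EABD

Answer: EABD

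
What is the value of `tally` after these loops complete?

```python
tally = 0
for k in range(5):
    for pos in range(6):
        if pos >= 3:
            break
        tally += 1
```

Inner breaks at 3, outer runs 5 times
`tally` takes the values: 0 → 1 → 2 → 3 → 4 → 5 → 6 → 7 → 8 → 9 → 10 → 11 → 12 → 13 → 14 → 15

Answer: 15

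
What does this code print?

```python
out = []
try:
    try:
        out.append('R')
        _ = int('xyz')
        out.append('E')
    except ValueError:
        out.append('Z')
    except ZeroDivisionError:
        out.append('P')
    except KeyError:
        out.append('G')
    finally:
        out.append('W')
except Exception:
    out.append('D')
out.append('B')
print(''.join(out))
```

Execution trace: 'R' (inner try body) → 'Z' (inner except ValueError) → 'W' (inner finally) → 'B' (after the try/except). Output: RZWB

Answer: RZWB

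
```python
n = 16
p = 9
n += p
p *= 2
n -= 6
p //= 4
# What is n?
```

Trace:
`n = 16` → n = 16
`p = 9` → p = 9
`n += p` → n = 25
`p *= 2` → p = 18
`n -= 6` → n = 19
`p //= 4` → p = 4
So n = 19

Answer: 19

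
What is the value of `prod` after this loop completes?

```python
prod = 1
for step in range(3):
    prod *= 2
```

2^3 = 8
`prod` takes the values: 1 → 2 → 4 → 8

Answer: 8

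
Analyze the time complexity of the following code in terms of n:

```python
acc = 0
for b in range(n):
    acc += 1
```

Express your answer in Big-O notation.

Each loop level contributes: n. Multiplying the contributions gives O(n).

Answer: O(n)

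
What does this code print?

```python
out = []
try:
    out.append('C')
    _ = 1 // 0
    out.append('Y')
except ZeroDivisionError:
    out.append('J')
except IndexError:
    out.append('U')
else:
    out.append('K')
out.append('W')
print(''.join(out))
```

Execution trace: 'C' (try body) → 'J' (except ZeroDivisionError) → 'W' (after the try/except). Output: CJW

Answer: CJW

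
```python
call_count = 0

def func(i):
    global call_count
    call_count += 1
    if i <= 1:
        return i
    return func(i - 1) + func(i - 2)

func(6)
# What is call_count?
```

Calls(i) = 1 + Calls(i-1) + Calls(i-2); Calls(0)=Calls(1)=1. For i=6 this gives 25.

Answer: 25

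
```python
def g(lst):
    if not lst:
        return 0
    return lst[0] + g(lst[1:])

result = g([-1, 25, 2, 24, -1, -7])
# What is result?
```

(-1) + 25 + 2 + 24 + (-1) + (-7) + 0 = 42

Answer: 42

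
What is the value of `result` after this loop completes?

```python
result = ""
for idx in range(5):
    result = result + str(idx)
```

Concatenate digits 0 to 4
`result` takes the values: "" → "0" → "01" → "012" → "0123" → "01234"

Answer: "01234"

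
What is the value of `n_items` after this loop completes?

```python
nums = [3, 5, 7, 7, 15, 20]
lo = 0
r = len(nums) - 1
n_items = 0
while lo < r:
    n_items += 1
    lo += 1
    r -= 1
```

Iterations until pointers meet (list length 6)
`n_items` takes the values: 0 → 1 → 2 → 3

Answer: 3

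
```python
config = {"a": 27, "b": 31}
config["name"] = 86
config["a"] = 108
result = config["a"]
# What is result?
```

Trace:
`config = {"a": 27, "b": 31}` → config = {'a': 27, 'b': 31}
`config["name"] = 86` → config = {'a': 27, 'b': 31, 'name': 86}
`config["a"] = 108` → config = {'a': 108, 'b': 31, 'name': 86}
`result = config["a"]` → result = 108
So result = 108

Answer: 108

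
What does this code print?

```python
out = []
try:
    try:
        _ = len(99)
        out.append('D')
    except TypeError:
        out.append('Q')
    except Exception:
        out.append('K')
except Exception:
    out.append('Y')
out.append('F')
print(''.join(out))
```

Execution trace: 'Q' (inner except TypeError) → 'F' (after the try/except). Output: QF

Answer: QF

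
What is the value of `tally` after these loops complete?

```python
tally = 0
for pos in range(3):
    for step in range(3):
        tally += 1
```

3 * 3 = 9
`tally` takes the values: 0 → 1 → 2 → 3 → 4 → 5 → 6 → 7 → 8 → 9

Answer: 9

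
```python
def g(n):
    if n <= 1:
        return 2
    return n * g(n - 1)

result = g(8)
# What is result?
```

g(8) = 8 * 7 * 6 * 5 * 4 * 3 * 2 * 2 = 80640

Answer: 80640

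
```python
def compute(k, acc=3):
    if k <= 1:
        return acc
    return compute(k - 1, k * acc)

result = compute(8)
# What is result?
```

Accumulator trace (n, acc): (8, 3) -> (7, 24) -> (6, 168) -> (5, 1008) -> (4, 5040) -> (3, 20160) -> (2, 60480) -> (1, 120960) -> return 120960

Answer: 120960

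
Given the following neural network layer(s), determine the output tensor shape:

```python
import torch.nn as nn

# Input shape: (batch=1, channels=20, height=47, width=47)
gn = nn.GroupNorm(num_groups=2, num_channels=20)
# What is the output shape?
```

Input: (1, 20, 47, 47) -> Output: (1, 20, 47, 47)

Answer: (1, 20, 47, 47)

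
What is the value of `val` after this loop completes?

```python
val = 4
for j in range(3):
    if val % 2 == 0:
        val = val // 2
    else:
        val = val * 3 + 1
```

Collatz-style transformation from 4
`val` takes the values: 4 → 2 → 1 → 4

Answer: 4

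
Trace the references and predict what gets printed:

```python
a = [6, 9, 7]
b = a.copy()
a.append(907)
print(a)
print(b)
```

Key concept: list.copy() creates independent copy.
Step by step:
`a = [6, 9, 7]` → a = [6, 9, 7]
`b = a.copy()` → b = [6, 9, 7]
`a.append(907)` → a = [6, 9, 7, 907]
`print(a)` → prints [6, 9, 7, 907]
`print(b)` → prints [6, 9, 7]

Answer:
[6, 9, 7, 907]
[6, 9, 7]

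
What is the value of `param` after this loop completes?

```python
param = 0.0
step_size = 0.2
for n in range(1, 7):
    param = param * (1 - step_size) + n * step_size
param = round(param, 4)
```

Moving average with lr=0.2
`param` takes the values: 0.0 → 0.2 → 0.56 → 1.048 → 1.6384 → 2.31072 → 3.048576 → 3.0486

Answer: 3.0486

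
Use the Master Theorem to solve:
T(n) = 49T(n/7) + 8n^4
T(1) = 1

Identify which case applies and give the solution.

a=49, b=7, f(n)=8n^4. log_7(49) = 2. Since c=4 > 2 and the regularity condition holds (49(n/7)^4 = (49/7^4)n^4 with 49/7^4 < 1), Case 3 applies: T(n) = Θ(f(n)) = O(n^4).

Answer: O(n^4) - Case 3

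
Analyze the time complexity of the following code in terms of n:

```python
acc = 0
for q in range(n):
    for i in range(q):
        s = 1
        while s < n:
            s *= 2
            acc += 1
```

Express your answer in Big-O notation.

Each loop level contributes: n × n × log n. Multiplying the contributions gives O(n^2 log n).

Answer: O(n^2 log n)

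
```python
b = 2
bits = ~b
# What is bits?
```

Trace:
`b = 2` → b = 2
`bits = ~b` → bits = -3
So bits = -3

Answer: -3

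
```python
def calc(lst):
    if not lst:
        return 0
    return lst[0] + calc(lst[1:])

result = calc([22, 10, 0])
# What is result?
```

22 + 10 + 0 + 0 = 32

Answer: 32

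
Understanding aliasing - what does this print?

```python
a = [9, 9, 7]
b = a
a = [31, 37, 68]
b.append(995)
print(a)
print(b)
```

Key concept: rebinding vs mutation: a is rebound to a new list, b still points at the original.
Step by step:
`a = [9, 9, 7]` → a = [9, 9, 7]
`b = a` → b = [9, 9, 7] (same object as a)
`a = [31, 37, 68]` → a = [31, 37, 68]
`b.append(995)` → b = [9, 9, 7, 995]
`print(a)` → prints [31, 37, 68]
`print(b)` → prints [9, 9, 7, 995]

Answer:
[31, 37, 68]
[9, 9, 7, 995]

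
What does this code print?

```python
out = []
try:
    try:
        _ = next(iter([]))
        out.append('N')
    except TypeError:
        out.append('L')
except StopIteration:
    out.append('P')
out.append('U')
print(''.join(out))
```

Execution trace: 'P' (outer except StopIteration) → 'U' (after the try/except). Output: PU

Answer: PU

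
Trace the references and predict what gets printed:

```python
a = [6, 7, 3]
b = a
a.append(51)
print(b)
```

Key concept: basic list aliasing.
Step by step:
`a = [6, 7, 3]` → a = [6, 7, 3]
`b = a` → b = [6, 7, 3] (same object as a)
`a.append(51)` → a = [6, 7, 3, 51] (same object as b); b = [6, 7, 3, 51] (same object as a)
`print(b)` → prints [6, 7, 3, 51]

Answer: [6, 7, 3, 51]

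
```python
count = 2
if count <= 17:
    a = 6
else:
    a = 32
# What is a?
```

Trace:
`count = 2` → count = 2
`if count <= 17: ...` → count <= 17 is True → a = 6
So a = 6

Answer: 6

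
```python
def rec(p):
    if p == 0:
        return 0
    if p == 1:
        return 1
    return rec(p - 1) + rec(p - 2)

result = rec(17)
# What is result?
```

Build up from base cases: rec(0)=0, rec(1)=1, rec(2)=1, rec(3)=2, rec(4)=3, rec(5)=5, rec(6)=8, ..., rec(17)=1597

Answer: 1597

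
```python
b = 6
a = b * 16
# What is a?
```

Trace:
`b = 6` → b = 6
`a = b * 16` → a = 96
So a = 96

Answer: 96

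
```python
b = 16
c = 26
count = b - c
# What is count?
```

Trace:
`b = 16` → b = 16
`c = 26` → c = 26
`count = b - c` → count = -10
So count = -10

Answer: -10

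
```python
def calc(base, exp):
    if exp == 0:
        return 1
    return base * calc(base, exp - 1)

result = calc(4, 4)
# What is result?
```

calc(4, 4) = 4 * 4 * 4 * 4 = 256

Answer: 256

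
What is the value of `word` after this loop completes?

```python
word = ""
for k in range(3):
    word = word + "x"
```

Repeat 'x' 3 times
`word` takes the values: "" → "x" → "xx" → "xxx"

Answer: "xxx"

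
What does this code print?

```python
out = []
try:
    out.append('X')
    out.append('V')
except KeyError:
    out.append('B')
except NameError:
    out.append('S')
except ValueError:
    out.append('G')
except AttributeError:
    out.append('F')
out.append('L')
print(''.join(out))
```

Execution trace: 'X' (try body) → 'V' (try body, no exception) → 'L' (after the try/except). Output: XVL

Answer: XVL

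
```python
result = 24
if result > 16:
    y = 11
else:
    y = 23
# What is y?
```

Trace:
`result = 24` → result = 24
`if result > 16: ...` → result > 16 is True → y = 11
So y = 11

Answer: 11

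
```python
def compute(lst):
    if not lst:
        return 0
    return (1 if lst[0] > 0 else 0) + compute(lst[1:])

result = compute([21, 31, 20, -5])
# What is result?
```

Count of positive elements in [21, 31, 20, -5] = 3

Answer: 3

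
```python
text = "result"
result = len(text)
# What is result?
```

Trace:
`text = "result"` → text = 'result'
`result = len(text)` → result = 6
So result = 6

Answer: 6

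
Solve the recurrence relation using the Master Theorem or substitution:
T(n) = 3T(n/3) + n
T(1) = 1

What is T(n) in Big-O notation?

By Master Theorem: a=3, b=3, f(n)=n. Since log_3(3) = 1 and f(n) = Θ(n^1), Case 2 applies. T(n) = O(n log n).

Answer: O(n log n)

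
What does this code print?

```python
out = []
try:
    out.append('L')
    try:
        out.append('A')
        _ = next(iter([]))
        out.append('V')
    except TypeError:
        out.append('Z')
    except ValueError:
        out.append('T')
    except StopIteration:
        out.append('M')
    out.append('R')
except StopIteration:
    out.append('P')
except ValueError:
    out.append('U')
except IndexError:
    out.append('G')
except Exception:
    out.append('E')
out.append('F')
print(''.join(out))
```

Execution trace: 'L' (try body) → 'A' (inner try body) → 'M' (inner except StopIteration) → 'R' (try body, no exception) → 'F' (after the try/except). Output: LAMRF

Answer: LAMRF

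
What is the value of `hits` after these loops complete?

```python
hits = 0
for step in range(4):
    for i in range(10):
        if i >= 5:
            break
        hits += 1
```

Inner breaks at 5, outer runs 4 times
`hits` takes the values: 0 → 1 → 2 → 3 → 4 → 5 → 6 → 7 → 8 → 9 → 10 → 11 → 12 → 13 → 14 → 15 → 16 → 17 → 18 → 19 → 20

Answer: 20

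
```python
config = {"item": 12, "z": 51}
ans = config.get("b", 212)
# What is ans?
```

Trace:
`config = {"item": 12, "z": 51}` → config = {'item': 12, 'z': 51}
`ans = config.get("b", 212)` → ans = 212
So ans = 212

Answer: 212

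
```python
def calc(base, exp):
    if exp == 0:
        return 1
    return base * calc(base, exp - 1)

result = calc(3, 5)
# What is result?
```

calc(3, 5) = 3 * 3 * 3 * 3 * 3 = 243

Answer: 243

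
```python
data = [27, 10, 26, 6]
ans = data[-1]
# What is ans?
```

Trace:
`data = [27, 10, 26, 6]` → data = [27, 10, 26, 6]
`ans = data[-1]` → ans = 6
So ans = 6

Answer: 6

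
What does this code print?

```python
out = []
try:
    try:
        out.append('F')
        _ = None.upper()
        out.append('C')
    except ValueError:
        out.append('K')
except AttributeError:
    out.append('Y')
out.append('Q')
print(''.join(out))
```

Execution trace: 'F' (try body) → 'Y' (outer except AttributeError) → 'Q' (after the try/except). Output: FYQ

Answer: FYQ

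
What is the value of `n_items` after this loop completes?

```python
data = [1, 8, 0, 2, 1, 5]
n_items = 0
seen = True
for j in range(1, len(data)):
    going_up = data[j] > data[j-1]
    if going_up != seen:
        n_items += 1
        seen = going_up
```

Count direction changes in [1, 8, 0, 2, 1, 5]
`n_items` takes the values: 0 → 1 → 2 → 3 → 4

Answer: 4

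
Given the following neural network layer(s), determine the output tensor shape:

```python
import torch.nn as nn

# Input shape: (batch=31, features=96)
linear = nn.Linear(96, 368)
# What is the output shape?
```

Input: (31, 96) -> Output: (31, 368)

Answer: (31, 368)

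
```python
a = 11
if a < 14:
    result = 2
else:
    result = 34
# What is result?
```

Trace:
`a = 11` → a = 11
`if a < 14: ...` → a < 14 is True → result = 2
So result = 2

Answer: 2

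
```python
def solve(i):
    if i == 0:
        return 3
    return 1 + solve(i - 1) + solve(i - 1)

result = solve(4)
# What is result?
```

solve(i) = 1 + 2·solve(i-1), solve(0)=3. Closed form: (3+1)·2^4 - 1 = 63.

Answer: 63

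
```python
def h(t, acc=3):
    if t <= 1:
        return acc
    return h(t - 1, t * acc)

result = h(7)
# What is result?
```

Accumulator trace (n, acc): (7, 3) -> (6, 21) -> (5, 126) -> (4, 630) -> (3, 2520) -> (2, 7560) -> (1, 15120) -> return 15120

Answer: 15120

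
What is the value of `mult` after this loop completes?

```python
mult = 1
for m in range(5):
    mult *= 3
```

3^5 = 243
`mult` takes the values: 1 → 3 → 9 → 27 → 81 → 243

Answer: 243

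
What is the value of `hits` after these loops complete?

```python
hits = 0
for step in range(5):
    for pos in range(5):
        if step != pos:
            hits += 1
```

5² - 5 (exclude diagonal)
`hits` takes the values: 0 → 1 → 2 → 3 → 4 → 5 → 6 → 7 → 8 → 9 → 10 → 11 → 12 → 13 → 14 → 15 → 16 → 17 → 18 → 19 → 20

Answer: 20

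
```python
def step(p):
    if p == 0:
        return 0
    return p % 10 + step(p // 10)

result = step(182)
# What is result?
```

Sum of digits of 182: 2 + 8 + 1 = 11

Answer: 11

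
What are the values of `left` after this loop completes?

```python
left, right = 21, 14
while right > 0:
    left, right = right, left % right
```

GCD of 21 and 14
`left` takes the values: 21 → 14 → 7

Answer: 7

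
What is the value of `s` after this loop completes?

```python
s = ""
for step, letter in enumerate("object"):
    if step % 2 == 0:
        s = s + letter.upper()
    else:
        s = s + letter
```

Uppercase even positions in 'object'
`s` takes the values: "" → "O" → "Ob" → "ObJ" → "ObJe" → "ObJeC" → "ObJeCt"

Answer: "ObJeCt"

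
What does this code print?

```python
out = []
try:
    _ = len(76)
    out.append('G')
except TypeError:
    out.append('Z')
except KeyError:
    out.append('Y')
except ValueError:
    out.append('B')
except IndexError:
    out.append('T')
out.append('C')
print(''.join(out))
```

Execution trace: 'Z' (except TypeError) → 'C' (after the try/except). Output: ZC

Answer: ZC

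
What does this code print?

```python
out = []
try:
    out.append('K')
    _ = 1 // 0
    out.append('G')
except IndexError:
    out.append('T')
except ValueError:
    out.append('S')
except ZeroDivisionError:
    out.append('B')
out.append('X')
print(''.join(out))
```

Execution trace: 'K' (try body) → 'B' (except ZeroDivisionError) → 'X' (after the try/except). Output: KBX

Answer: KBX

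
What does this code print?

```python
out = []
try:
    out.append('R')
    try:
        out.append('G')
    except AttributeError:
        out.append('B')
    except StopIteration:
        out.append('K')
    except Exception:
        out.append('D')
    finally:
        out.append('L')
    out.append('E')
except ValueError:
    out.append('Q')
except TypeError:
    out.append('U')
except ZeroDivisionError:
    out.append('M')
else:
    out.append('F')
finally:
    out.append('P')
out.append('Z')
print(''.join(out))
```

Execution trace: 'R' (try body) → 'G' (inner try body, no exception) → 'L' (inner finally) → 'E' (try body, no exception) → 'F' (else) → 'P' (finally) → 'Z' (after the try/except). Output: RGLEFPZ

Answer: RGLEFPZ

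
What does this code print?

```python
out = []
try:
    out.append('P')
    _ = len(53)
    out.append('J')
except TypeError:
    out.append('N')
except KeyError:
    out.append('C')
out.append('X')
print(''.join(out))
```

Execution trace: 'P' (try body) → 'N' (except TypeError) → 'X' (after the try/except). Output: PNX

Answer: PNX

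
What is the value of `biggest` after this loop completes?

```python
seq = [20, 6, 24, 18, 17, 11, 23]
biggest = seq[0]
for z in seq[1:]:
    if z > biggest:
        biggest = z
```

Maximum of [20, 6, 24, 18, 17, 11, 23]
`biggest` takes the values: 20 → 24

Answer: 24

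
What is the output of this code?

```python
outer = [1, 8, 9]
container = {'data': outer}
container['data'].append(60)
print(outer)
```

Key concept: dict holds reference to list.
Step by step:
`outer = [1, 8, 9]` → outer = [1, 8, 9]
`container = {'data': outer}` → container = {'data': [1, 8, 9]}
`container['data'].append(60)` → outer = [1, 8, 9, 60]; container = {'data': [1, 8, 9, 60]}
`print(outer)` → prints [1, 8, 9, 60]

Answer: [1, 8, 9, 60]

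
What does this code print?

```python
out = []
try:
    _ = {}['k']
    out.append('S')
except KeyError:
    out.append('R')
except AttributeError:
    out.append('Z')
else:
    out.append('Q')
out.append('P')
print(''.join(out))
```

Execution trace: 'R' (except KeyError) → 'P' (after the try/except). Output: RP

Answer: RP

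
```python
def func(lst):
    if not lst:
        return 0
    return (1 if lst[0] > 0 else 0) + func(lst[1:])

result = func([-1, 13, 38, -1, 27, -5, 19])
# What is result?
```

Count of positive elements in [-1, 13, 38, -1, 27, -5, 19] = 4

Answer: 4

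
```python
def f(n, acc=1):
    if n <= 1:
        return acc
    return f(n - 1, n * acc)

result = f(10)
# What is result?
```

Accumulator trace (n, acc): (10, 1) -> (9, 10) -> (8, 90) -> (7, 720) -> (6, 5040) -> (5, 30240) -> (4, 151200) -> (3, 604800) -> (2, 1814400) -> (1, 3628800) -> return 3628800

Answer: 3628800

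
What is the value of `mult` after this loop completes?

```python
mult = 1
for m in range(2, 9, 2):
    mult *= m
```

Product of even numbers 2 to 8
`mult` takes the values: 1 → 2 → 8 → 48 → 384

Answer: 384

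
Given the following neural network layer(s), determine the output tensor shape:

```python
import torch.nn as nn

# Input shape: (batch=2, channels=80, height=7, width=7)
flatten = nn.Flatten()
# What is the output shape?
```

Input: (2, 80, 7, 7) -> Output: (2, 3920)

Answer: (2, 3920)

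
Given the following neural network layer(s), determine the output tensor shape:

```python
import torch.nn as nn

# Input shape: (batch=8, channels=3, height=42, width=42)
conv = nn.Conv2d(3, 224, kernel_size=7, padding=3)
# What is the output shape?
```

Input: (8, 3, 42, 42) -> Output: (8, 224, 42, 42)

Answer: (8, 224, 42, 42)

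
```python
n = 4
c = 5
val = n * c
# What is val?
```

Trace:
`n = 4` → n = 4
`c = 5` → c = 5
`val = n * c` → val = 20
So val = 20

Answer: 20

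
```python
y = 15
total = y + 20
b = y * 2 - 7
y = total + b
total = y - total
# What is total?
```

Trace:
`y = 15` → y = 15
`total = y + 20` → total = 35
`b = y * 2 - 7` → b = 23
`y = total + b` → y = 58
`total = y - total` → total = 23
So total = 23

Answer: 23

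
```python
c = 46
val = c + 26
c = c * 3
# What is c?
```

Trace:
`c = 46` → c = 46
`val = c + 26` → val = 72
`c = c * 3` → c = 138
So c = 138

Answer: 138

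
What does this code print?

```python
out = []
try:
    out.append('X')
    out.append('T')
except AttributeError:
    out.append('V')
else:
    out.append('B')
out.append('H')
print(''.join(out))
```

Execution trace: 'X' (try body) → 'T' (try body, no exception) → 'B' (else) → 'H' (after the try/except). Output: XTBH

Answer: XTBH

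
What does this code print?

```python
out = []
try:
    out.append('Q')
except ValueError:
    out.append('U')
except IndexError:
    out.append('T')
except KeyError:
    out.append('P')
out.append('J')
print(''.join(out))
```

Execution trace: 'Q' (try body, no exception) → 'J' (after the try/except). Output: QJ

Answer: QJ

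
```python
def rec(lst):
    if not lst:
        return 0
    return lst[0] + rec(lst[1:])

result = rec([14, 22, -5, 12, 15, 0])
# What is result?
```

14 + 22 + (-5) + 12 + 15 + 0 + 0 = 58

Answer: 58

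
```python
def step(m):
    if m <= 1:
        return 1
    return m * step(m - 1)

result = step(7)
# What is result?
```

step(7) = 7 * 6 * 5 * 4 * 3 * 2 * 1 = 5040

Answer: 5040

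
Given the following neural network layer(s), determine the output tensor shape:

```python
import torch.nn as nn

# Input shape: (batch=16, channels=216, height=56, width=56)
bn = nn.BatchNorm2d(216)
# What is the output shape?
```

Input: (16, 216, 56, 56) -> Output: (16, 216, 56, 56)

Answer: (16, 216, 56, 56)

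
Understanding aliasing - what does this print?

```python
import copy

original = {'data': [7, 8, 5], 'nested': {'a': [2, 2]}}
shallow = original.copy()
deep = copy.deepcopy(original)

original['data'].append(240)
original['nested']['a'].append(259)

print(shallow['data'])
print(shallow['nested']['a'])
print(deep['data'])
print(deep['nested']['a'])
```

Key concept: comparing shallow vs deep copy.
Step by step:
`original = {'data': [7, 8, 5], 'nested': {'a': [2, 2]}}` → original = {'data': [7, 8, 5], 'nested': {'a': [2, 2]}}
`shallow = original.copy()` → shallow = {'data': [7, 8, 5], 'nested': {'a': [2, 2]}}
`deep = copy.deepcopy(original)` → deep = {'data': [7, 8, 5], 'nested': {'a': [2, 2]}}
`original['data'].append(240)` → original = {'data': [7, 8, 5, 240], 'nested': {'a': [2, 2]}}; shallow = {'data': [7, 8, 5, 240], 'nested': {'a': [2, 2]}}
`original['nested']['a'].append(259)` → original = {'data': [7, 8, 5, 240], 'nested': {'a': [2, 2, 259]}}; shallow = {'data': [7, 8, 5, 240], 'nested': {'a': [2, 2, 259]}}
`print(shallow['data'])` → prints [7, 8, 5, 240]
`print(shallow['nested']['a'])` → prints [2, 2, 259]
`print(deep['data'])` → prints [7, 8, 5]
`print(deep['nested']['a'])` → prints [2, 2]

Answer:
[7, 8, 5, 240]
[2, 2, 259]
[7, 8, 5]
[2, 2]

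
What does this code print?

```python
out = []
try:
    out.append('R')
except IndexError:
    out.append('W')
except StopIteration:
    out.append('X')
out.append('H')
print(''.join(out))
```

Execution trace: 'R' (try body, no exception) → 'H' (after the try/except). Output: RH

Answer: RH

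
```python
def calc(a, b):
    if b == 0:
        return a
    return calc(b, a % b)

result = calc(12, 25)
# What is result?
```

calc(12, 25) -> calc(25, 12) -> calc(12, 1) -> calc(1, 0) -> 1

Answer: 1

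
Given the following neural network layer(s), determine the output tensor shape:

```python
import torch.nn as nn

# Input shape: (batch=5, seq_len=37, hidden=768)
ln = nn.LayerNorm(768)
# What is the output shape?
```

Input: (5, 37, 768) -> Output: (5, 37, 768)

Answer: (5, 37, 768)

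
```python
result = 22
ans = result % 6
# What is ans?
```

Trace:
`result = 22` → result = 22
`ans = result % 6` → ans = 4
So ans = 4

Answer: 4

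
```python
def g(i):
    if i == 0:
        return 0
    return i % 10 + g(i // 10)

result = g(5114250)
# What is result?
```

Sum of digits of 5114250: 0 + 5 + 2 + 4 + 1 + 1 + 5 = 18

Answer: 18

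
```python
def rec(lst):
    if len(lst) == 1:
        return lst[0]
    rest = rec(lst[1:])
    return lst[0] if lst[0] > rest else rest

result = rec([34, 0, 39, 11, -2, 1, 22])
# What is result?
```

Recursive max over [34, 0, 39, 11, -2, 1, 22] = 39

Answer: 39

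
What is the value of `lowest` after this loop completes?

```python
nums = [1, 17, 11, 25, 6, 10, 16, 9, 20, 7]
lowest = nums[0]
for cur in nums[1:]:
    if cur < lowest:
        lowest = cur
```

Minimum of [1, 17, 11, 25, 6, 10, 16, 9, 20, 7]
`lowest` takes the values: 1

Answer: 1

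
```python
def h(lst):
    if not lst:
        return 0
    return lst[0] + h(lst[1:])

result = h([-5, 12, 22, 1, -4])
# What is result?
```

(-5) + 12 + 22 + 1 + (-4) + 0 = 26

Answer: 26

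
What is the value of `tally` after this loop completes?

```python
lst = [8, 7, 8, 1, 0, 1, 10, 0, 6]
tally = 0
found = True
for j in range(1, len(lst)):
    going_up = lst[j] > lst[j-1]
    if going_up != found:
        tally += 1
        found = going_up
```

Count direction changes in [8, 7, 8, 1, 0, 1, 10, 0, 6]
`tally` takes the values: 0 → 1 → 2 → 3 → 4 → 5 → 6

Answer: 6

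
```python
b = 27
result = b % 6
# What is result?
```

Trace:
`b = 27` → b = 27
`result = b % 6` → result = 3
So result = 3

Answer: 3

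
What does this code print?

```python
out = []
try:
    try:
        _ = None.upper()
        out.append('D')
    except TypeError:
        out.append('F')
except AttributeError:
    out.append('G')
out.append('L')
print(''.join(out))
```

Execution trace: 'G' (outer except AttributeError) → 'L' (after the try/except). Output: GL

Answer: GL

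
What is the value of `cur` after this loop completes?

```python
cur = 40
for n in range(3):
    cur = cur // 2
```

Halve 3 times: 40 // 2^3 = 5
`cur` takes the values: 40 → 20 → 10 → 5

Answer: 5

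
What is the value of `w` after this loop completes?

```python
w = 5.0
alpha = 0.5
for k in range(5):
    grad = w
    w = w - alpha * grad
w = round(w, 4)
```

Gradient descent: w = 5.0 * (1 - 0.5)^5
`w` takes the values: 5.0 → 2.5 → 1.25 → 0.625 → 0.3125 → 0.15625 → 0.1562

Answer: 0.1562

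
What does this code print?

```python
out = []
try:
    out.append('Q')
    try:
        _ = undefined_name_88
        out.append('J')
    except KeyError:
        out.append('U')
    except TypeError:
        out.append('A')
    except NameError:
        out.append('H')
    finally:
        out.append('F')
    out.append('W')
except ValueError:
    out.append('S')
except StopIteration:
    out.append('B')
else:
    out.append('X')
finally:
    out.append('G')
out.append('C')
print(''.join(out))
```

Execution trace: 'Q' (try body) → 'H' (inner except NameError) → 'F' (inner finally) → 'W' (try body, no exception) → 'X' (else) → 'G' (finally) → 'C' (after the try/except). Output: QHFWXGC

Answer: QHFWXGC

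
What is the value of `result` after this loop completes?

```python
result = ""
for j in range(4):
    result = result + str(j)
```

Concatenate digits 0 to 3
`result` takes the values: "" → "0" → "01" → "012" → "0123"

Answer: "0123"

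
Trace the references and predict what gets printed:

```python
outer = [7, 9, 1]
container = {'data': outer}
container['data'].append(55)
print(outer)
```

Key concept: dict holds reference to list.
Step by step:
`outer = [7, 9, 1]` → outer = [7, 9, 1]
`container = {'data': outer}` → container = {'data': [7, 9, 1]}
`container['data'].append(55)` → outer = [7, 9, 1, 55]; container = {'data': [7, 9, 1, 55]}
`print(outer)` → prints [7, 9, 1, 55]

Answer: [7, 9, 1, 55]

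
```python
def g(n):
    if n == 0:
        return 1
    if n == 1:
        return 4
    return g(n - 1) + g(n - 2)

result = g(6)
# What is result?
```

Build up from base cases: g(0)=1, g(1)=4, g(2)=5, g(3)=9, g(4)=14, g(5)=23, g(6)=37

Answer: 37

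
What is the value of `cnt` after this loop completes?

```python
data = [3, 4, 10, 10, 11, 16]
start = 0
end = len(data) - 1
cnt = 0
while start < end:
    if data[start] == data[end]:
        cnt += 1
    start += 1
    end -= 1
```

Count matching pairs from ends
`cnt` takes the values: 0 → 1

Answer: 1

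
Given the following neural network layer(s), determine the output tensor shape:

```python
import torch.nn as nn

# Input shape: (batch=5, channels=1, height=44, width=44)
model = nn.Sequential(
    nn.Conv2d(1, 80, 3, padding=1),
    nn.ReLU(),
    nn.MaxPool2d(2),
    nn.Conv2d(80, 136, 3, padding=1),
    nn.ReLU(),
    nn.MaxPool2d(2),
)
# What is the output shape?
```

Input: (5, 1, 44, 44) -> after first Conv2d: (5, 80, 44, 44) -> after first MaxPool2d: (5, 80, 22, 22) -> after second Conv2d: (5, 136, 22, 22) -> Output: (5, 136, 11, 11)

Answer: (5, 136, 11, 11)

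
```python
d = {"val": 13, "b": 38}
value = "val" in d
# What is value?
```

Trace:
`d = {"val": 13, "b": 38}` → d = {'val': 13, 'b': 38}
`value = "val" in d` → value = True
So value = True

Answer: True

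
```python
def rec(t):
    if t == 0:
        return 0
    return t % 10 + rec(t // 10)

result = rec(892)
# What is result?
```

Sum of digits of 892: 2 + 9 + 8 = 19

Answer: 19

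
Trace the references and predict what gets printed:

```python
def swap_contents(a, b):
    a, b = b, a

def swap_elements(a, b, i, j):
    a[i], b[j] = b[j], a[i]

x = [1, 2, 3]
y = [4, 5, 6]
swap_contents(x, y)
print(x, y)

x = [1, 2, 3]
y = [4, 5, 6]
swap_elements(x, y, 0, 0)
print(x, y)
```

Key concept: parameter rebinding vs mutation.
Step by step:
`x = [1, 2, 3]` → x = [1, 2, 3]
`y = [4, 5, 6]` → y = [4, 5, 6]
`swap_contents(x, y)` → no visible change to tracked variables
`print(x, y)` → prints [1, 2, 3] [4, 5, 6]
`x = [1, 2, 3]` → x = [1, 2, 3]
`y = [4, 5, 6]` → y = [4, 5, 6]
`swap_elements(x, y, 0, 0)` → x = [4, 2, 3]; y = [1, 5, 6]
`print(x, y)` → prints [4, 2, 3] [1, 5, 6]

Answer:
[1, 2, 3] [4, 5, 6]
[4, 2, 3] [1, 5, 6]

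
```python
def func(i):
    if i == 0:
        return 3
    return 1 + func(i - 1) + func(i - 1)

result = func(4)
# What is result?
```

func(i) = 1 + 2·func(i-1), func(0)=3. Closed form: (3+1)·2^4 - 1 = 63.

Answer: 63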